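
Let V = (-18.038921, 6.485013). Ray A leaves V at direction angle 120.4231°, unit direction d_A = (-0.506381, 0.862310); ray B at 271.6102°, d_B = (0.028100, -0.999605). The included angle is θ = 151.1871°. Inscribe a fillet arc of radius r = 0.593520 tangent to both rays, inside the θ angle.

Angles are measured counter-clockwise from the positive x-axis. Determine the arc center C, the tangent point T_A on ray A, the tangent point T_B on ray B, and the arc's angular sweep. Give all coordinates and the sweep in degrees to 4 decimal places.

bisector direction at 196.0166° = (-0.961182,-0.275917)
center distance |VC| = r/sin(θ/2) = 0.593520/sin(75.5935°) = 0.612789
C = V + |VC|·bis = (-18.6279,6.3159)
T_A = V + ((C−V)·d_A)·d_A = V + 0.1525·d_A = (-18.1161,6.6165)
T_B = V + ((C−V)·d_B)·d_B = V + 0.1525·d_B = (-18.0346,6.3326)
sweep = 180° − θ = 28.8129°

center=(-18.6279,6.3159) T_A=(-18.1161,6.6165) T_B=(-18.0346,6.3326) sweep=28.8129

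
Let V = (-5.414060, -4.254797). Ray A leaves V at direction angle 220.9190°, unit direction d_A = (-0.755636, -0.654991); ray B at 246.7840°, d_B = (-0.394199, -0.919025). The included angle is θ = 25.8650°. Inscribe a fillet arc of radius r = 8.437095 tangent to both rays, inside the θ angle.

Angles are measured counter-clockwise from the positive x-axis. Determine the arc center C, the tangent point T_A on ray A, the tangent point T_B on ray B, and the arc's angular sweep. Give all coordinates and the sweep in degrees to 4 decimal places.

bisector direction at 233.8515° = (-0.589880,-0.807491)
center distance |VC| = r/sin(θ/2) = 8.437095/sin(12.9325°) = 37.698758
C = V + |VC|·bis = (-27.6518,-34.6962)
T_A = V + ((C−V)·d_A)·d_A = V + 36.7425·d_A = (-33.1780,-28.3208)
T_B = V + ((C−V)·d_B)·d_B = V + 36.7425·d_B = (-19.8979,-38.0221)
sweep = 180° − θ = 154.1350°

center=(-27.6518,-34.6962) T_A=(-33.1780,-28.3208) T_B=(-19.8979,-38.0221) sweep=154.1350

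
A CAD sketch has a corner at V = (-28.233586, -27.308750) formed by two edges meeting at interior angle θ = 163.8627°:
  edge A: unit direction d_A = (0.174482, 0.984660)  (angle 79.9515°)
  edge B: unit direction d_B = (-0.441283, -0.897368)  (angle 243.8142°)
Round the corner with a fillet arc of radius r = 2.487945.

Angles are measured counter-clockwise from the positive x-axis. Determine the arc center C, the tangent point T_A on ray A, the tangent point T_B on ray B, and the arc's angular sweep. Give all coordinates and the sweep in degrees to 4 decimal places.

bisector direction at 161.8828° = (-0.950423,0.310961)
center distance |VC| = r/sin(θ/2) = 2.487945/sin(81.9313°) = 2.512820
C = V + |VC|·bis = (-30.6218,-26.5274)
T_A = V + ((C−V)·d_A)·d_A = V + 0.3527·d_A = (-28.1720,-26.9615)
T_B = V + ((C−V)·d_B)·d_B = V + 0.3527·d_B = (-28.3892,-27.6253)
sweep = 180° − θ = 16.1373°

center=(-30.6218,-26.5274) T_A=(-28.1720,-26.9615) T_B=(-28.3892,-27.6253) sweep=16.1373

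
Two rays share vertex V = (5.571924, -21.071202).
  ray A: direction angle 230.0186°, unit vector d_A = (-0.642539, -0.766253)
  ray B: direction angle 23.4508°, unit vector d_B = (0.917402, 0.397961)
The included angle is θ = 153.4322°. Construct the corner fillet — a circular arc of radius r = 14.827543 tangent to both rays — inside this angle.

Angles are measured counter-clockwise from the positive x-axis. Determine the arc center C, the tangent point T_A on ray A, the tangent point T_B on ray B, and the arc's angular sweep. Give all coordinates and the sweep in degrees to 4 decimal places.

bisector direction at 306.7347° = (0.598111,-0.801414)
center distance |VC| = r/sin(θ/2) = 14.827543/sin(76.7161°) = 15.235184
C = V + |VC|·bis = (14.6842,-33.2809)
T_A = V + ((C−V)·d_A)·d_A = V + 3.5007·d_A = (3.3226,-23.7536)
T_B = V + ((C−V)·d_B)·d_B = V + 3.5007·d_B = (8.7835,-19.6781)
sweep = 180° − θ = 26.5678°

center=(14.6842,-33.2809) T_A=(3.3226,-23.7536) T_B=(8.7835,-19.6781) sweep=26.5678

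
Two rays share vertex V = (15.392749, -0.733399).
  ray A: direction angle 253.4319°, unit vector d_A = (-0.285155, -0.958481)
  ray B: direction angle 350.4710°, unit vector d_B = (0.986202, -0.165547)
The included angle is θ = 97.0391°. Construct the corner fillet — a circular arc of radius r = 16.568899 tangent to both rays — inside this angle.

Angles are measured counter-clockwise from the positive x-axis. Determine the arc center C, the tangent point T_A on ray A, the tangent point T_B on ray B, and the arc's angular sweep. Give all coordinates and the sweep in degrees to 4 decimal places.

center=(27.0965,-19.4987) T_A=(11.2156,-14.7740) T_B=(29.8395,-3.1585) sweep=82.9609

bisector direction at 301.9514° = (0.529200,-0.848497)
center distance |VC| = r/sin(θ/2) = 16.568899/sin(48.5196°) = 22.115993
C = V + |VC|·bis = (27.0965,-19.4987)
T_A = V + ((C−V)·d_A)·d_A = V + 14.6488·d_A = (11.2156,-14.7740)
T_B = V + ((C−V)·d_B)·d_B = V + 14.6488·d_B = (29.8395,-3.1585)
sweep = 180° − θ = 82.9609°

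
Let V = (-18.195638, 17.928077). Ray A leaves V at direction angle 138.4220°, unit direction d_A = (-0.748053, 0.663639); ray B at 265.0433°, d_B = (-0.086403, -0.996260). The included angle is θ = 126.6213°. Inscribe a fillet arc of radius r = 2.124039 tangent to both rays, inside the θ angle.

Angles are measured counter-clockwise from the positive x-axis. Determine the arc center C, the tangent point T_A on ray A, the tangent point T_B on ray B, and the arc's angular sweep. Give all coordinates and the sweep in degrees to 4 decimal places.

bisector direction at 201.7327° = (-0.928922,-0.370276)
center distance |VC| = r/sin(θ/2) = 2.124039/sin(63.3107°) = 2.377332
C = V + |VC|·bis = (-20.4040,17.0478)
T_A = V + ((C−V)·d_A)·d_A = V + 1.0678·d_A = (-18.9944,18.6367)
T_B = V + ((C−V)·d_B)·d_B = V + 1.0678·d_B = (-18.2879,16.8643)
sweep = 180° − θ = 53.3787°

center=(-20.4040,17.0478) T_A=(-18.9944,18.6367) T_B=(-18.2879,16.8643) sweep=53.3787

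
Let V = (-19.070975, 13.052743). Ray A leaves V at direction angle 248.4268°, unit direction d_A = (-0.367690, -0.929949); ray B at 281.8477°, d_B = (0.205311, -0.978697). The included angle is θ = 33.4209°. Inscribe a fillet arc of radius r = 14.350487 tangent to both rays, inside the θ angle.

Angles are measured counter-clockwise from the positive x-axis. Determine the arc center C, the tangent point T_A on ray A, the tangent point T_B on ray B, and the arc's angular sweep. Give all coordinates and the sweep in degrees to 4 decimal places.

center=(-23.3017,-36.6762) T_A=(-36.6469,-31.3997) T_B=(-9.2569,-33.7299) sweep=146.5791

bisector direction at 265.1372° = (-0.084769,-0.996401)
center distance |VC| = r/sin(θ/2) = 14.350487/sin(16.7105°) = 49.908625
C = V + |VC|·bis = (-23.3017,-36.6762)
T_A = V + ((C−V)·d_A)·d_A = V + 47.8010·d_A = (-36.6469,-31.3997)
T_B = V + ((C−V)·d_B)·d_B = V + 47.8010·d_B = (-9.2569,-33.7299)
sweep = 180° − θ = 146.5791°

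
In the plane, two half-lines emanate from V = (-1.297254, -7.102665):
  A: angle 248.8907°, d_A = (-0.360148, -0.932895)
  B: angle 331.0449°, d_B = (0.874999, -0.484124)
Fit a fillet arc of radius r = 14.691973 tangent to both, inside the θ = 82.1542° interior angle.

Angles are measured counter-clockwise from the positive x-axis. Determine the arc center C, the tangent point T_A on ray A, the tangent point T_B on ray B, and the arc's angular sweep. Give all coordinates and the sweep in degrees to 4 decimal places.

bisector direction at 289.9678° = (0.341492,-0.939885)
center distance |VC| = r/sin(θ/2) = 14.691973/sin(41.0771°) = 22.359693
C = V + |VC|·bis = (6.3384,-28.1182)
T_A = V + ((C−V)·d_A)·d_A = V + 16.8553·d_A = (-7.3677,-22.8269)
T_B = V + ((C−V)·d_B)·d_B = V + 16.8553·d_B = (13.4511,-15.2627)
sweep = 180° − θ = 97.8458°

center=(6.3384,-28.1182) T_A=(-7.3677,-22.8269) T_B=(13.4511,-15.2627) sweep=97.8458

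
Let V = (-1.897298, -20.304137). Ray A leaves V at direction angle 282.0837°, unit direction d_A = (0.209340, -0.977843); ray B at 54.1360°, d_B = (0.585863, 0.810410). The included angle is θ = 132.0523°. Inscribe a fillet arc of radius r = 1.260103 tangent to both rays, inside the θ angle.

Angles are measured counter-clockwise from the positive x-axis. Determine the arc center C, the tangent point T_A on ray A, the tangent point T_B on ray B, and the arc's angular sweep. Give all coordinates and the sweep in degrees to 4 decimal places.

center=(-0.5478,-20.5883) T_A=(-1.7800,-20.8521) T_B=(-1.5690,-19.8500) sweep=47.9477

bisector direction at 348.1099° = (0.978544,-0.206036)
center distance |VC| = r/sin(θ/2) = 1.260103/sin(66.0262°) = 1.379074
C = V + |VC|·bis = (-0.5478,-20.5883)
T_A = V + ((C−V)·d_A)·d_A = V + 0.5603·d_A = (-1.7800,-20.8521)
T_B = V + ((C−V)·d_B)·d_B = V + 0.5603·d_B = (-1.5690,-19.8500)
sweep = 180° − θ = 47.9477°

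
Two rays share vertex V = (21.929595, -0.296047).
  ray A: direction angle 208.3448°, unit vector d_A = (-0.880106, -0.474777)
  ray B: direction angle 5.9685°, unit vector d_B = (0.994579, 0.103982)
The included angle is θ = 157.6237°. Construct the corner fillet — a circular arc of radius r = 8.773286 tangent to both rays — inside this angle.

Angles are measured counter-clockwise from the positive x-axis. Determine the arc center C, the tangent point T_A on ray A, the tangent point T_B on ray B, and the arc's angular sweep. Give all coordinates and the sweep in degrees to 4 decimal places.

bisector direction at 287.1567° = (0.294985,-0.955502)
center distance |VC| = r/sin(θ/2) = 8.773286/sin(78.8119°) = 8.943250
C = V + |VC|·bis = (24.5677,-8.8413)
T_A = V + ((C−V)·d_A)·d_A = V + 1.7353·d_A = (20.4024,-1.1199)
T_B = V + ((C−V)·d_B)·d_B = V + 1.7353·d_B = (23.6555,-0.1156)
sweep = 180° − θ = 22.3763°

center=(24.5677,-8.8413) T_A=(20.4024,-1.1199) T_B=(23.6555,-0.1156) sweep=22.3763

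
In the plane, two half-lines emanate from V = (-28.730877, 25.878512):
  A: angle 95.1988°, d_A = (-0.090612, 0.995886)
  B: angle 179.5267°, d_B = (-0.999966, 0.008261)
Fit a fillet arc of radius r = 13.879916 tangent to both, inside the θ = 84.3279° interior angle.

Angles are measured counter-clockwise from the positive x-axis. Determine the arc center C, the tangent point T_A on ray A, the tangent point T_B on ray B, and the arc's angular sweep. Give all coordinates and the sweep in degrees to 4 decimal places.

center=(-43.9425,39.8846) T_A=(-30.1197,41.1422) T_B=(-44.0571,26.0051) sweep=95.6721

bisector direction at 137.3628° = (-0.735657,0.677354)
center distance |VC| = r/sin(θ/2) = 13.879916/sin(42.1639°) = 20.677581
C = V + |VC|·bis = (-43.9425,39.8846)
T_A = V + ((C−V)·d_A)·d_A = V + 15.3268·d_A = (-30.1197,41.1422)
T_B = V + ((C−V)·d_B)·d_B = V + 15.3268·d_B = (-44.0571,26.0051)
sweep = 180° − θ = 95.6721°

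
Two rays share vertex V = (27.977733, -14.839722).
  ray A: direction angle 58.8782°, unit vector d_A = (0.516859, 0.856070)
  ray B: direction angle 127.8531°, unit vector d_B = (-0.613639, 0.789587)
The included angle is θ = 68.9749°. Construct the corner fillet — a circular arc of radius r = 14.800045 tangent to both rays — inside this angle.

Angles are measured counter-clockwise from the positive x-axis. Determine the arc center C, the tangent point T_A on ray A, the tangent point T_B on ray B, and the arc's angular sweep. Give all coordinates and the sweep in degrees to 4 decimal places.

center=(26.4432,11.2533) T_A=(39.1131,3.6037) T_B=(14.7573,2.1714) sweep=111.0251

bisector direction at 93.3656° = (-0.058708,0.998275)
center distance |VC| = r/sin(θ/2) = 14.800045/sin(34.4875°) = 26.138066
C = V + |VC|·bis = (26.4432,11.2533)
T_A = V + ((C−V)·d_A)·d_A = V + 21.5443·d_A = (39.1131,3.6037)
T_B = V + ((C−V)·d_B)·d_B = V + 21.5443·d_B = (14.7573,2.1714)
sweep = 180° − θ = 111.0251°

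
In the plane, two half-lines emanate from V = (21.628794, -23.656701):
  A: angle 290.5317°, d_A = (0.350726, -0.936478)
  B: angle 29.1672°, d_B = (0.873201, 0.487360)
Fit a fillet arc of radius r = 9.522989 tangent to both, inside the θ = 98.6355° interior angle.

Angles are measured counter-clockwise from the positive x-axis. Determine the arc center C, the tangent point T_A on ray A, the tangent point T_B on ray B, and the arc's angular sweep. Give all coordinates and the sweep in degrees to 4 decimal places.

center=(33.4179,-27.9827) T_A=(24.4998,-31.3226) T_B=(28.7768,-19.6672) sweep=81.3645

bisector direction at 339.8494° = (0.938791,-0.344488)
center distance |VC| = r/sin(θ/2) = 9.522989/sin(49.3177°) = 12.557738
C = V + |VC|·bis = (33.4179,-27.9827)
T_A = V + ((C−V)·d_A)·d_A = V + 8.1859·d_A = (24.4998,-31.3226)
T_B = V + ((C−V)·d_B)·d_B = V + 8.1859·d_B = (28.7768,-19.6672)
sweep = 180° − θ = 81.3645°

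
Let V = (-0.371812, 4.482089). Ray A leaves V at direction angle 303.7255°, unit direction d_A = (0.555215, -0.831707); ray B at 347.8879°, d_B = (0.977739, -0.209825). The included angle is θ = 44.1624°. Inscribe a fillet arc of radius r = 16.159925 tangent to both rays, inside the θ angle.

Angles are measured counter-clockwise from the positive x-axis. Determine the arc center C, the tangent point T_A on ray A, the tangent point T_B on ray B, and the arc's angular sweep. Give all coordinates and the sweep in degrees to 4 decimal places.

bisector direction at 325.8067° = (0.827146,-0.561987)
center distance |VC| = r/sin(θ/2) = 16.159925/sin(22.0812°) = 42.987644
C = V + |VC|·bis = (35.1853,-19.6764)
T_A = V + ((C−V)·d_A)·d_A = V + 39.8346·d_A = (21.7449,-28.6486)
T_B = V + ((C−V)·d_B)·d_B = V + 39.8346·d_B = (38.5760,-3.8762)
sweep = 180° − θ = 135.8376°

center=(35.1853,-19.6764) T_A=(21.7449,-28.6486) T_B=(38.5760,-3.8762) sweep=135.8376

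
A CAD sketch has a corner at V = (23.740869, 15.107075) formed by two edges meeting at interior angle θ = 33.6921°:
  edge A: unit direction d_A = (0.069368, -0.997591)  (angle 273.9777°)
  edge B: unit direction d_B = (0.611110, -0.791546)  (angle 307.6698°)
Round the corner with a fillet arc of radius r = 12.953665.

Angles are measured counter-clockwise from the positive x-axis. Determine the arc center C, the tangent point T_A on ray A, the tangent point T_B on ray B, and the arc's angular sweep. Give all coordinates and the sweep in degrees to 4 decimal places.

center=(39.6309,-26.6716) T_A=(26.7085,-27.5702) T_B=(49.8843,-18.7555) sweep=146.3079

bisector direction at 290.8238° = (0.355494,-0.934678)
center distance |VC| = r/sin(θ/2) = 12.953665/sin(16.8461°) = 44.698464
C = V + |VC|·bis = (39.6309,-26.6716)
T_A = V + ((C−V)·d_A)·d_A = V + 42.7803·d_A = (26.7085,-27.5702)
T_B = V + ((C−V)·d_B)·d_B = V + 42.7803·d_B = (49.8843,-18.7555)
sweep = 180° − θ = 146.3079°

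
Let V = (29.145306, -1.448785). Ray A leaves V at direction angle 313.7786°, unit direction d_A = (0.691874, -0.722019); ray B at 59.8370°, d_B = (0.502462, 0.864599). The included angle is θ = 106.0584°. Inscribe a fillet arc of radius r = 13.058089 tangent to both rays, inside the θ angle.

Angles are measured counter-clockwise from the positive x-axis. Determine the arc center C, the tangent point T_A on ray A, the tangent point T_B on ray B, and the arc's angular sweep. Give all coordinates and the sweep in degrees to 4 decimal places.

center=(45.3743,0.4886) T_A=(35.9461,-8.5459) T_B=(34.0843,7.0498) sweep=73.9416

bisector direction at 6.8078° = (0.992949,0.118539)
center distance |VC| = r/sin(θ/2) = 13.058089/sin(53.0292°) = 16.344224
C = V + |VC|·bis = (45.3743,0.4886)
T_A = V + ((C−V)·d_A)·d_A = V + 9.8295·d_A = (35.9461,-8.5459)
T_B = V + ((C−V)·d_B)·d_B = V + 9.8295·d_B = (34.0843,7.0498)
sweep = 180° − θ = 73.9416°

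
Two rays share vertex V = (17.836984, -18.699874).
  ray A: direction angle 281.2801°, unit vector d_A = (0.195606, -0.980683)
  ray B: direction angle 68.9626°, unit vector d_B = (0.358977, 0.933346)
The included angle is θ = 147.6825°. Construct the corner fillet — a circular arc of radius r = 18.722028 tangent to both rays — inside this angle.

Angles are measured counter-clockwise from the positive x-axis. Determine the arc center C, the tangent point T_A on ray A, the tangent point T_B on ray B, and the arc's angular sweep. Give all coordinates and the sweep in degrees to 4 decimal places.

center=(37.2584,-20.3576) T_A=(18.8981,-24.0197) T_B=(19.7843,-13.6368) sweep=32.3175

bisector direction at 355.1214° = (0.996377,-0.085046)
center distance |VC| = r/sin(θ/2) = 18.722028/sin(73.8413°) = 19.492076
C = V + |VC|·bis = (37.2584,-20.3576)
T_A = V + ((C−V)·d_A)·d_A = V + 5.4246·d_A = (18.8981,-24.0197)
T_B = V + ((C−V)·d_B)·d_B = V + 5.4246·d_B = (19.7843,-13.6368)
sweep = 180° − θ = 32.3175°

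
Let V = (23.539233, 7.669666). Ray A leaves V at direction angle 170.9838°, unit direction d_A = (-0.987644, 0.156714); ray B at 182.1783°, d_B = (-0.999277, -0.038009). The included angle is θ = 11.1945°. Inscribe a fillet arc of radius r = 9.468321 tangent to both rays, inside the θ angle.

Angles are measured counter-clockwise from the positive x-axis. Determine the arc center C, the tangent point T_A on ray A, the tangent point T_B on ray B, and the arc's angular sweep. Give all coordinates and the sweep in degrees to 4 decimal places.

bisector direction at 176.5811° = (-0.998220,0.059637)
center distance |VC| = r/sin(θ/2) = 9.468321/sin(5.5972°) = 97.076005
C = V + |VC|·bis = (-73.3640,13.4589)
T_A = V + ((C−V)·d_A)·d_A = V + 96.6132·d_A = (-71.8802,22.8103)
T_B = V + ((C−V)·d_B)·d_B = V + 96.6132·d_B = (-73.0041,3.9975)
sweep = 180° − θ = 168.8055°

center=(-73.3640,13.4589) T_A=(-71.8802,22.8103) T_B=(-73.0041,3.9975) sweep=168.8055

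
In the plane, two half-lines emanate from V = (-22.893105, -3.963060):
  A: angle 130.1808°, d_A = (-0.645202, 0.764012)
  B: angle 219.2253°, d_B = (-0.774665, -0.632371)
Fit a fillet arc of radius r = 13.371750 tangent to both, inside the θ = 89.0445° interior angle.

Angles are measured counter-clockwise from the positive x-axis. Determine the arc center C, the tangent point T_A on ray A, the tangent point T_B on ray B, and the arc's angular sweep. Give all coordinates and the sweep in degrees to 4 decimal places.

bisector direction at 174.7030° = (-0.995730,0.092318)
center distance |VC| = r/sin(θ/2) = 13.371750/sin(44.5222°) = 19.070184
C = V + |VC|·bis = (-41.8819,-2.2025)
T_A = V + ((C−V)·d_A)·d_A = V + 13.5966·d_A = (-31.6657,6.4249)
T_B = V + ((C−V)·d_B)·d_B = V + 13.5966·d_B = (-33.4259,-12.5612)
sweep = 180° − θ = 90.9555°

center=(-41.8819,-2.2025) T_A=(-31.6657,6.4249) T_B=(-33.4259,-12.5612) sweep=90.9555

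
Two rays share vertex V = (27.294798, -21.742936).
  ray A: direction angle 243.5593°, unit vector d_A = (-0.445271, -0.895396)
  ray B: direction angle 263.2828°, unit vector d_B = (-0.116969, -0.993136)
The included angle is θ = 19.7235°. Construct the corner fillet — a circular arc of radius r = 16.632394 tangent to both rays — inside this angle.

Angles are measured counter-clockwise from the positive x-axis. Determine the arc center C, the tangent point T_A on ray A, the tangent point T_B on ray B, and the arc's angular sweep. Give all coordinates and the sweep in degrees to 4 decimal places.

center=(-0.4146,-114.8171) T_A=(-15.3072,-107.4112) T_B=(16.1036,-116.7626) sweep=160.2765

bisector direction at 253.4210° = (-0.285336,-0.958427)
center distance |VC| = r/sin(θ/2) = 16.632394/sin(9.8618°) = 97.111325
C = V + |VC|·bis = (-0.4146,-114.8171)
T_A = V + ((C−V)·d_A)·d_A = V + 95.6764·d_A = (-15.3072,-107.4112)
T_B = V + ((C−V)·d_B)·d_B = V + 95.6764·d_B = (16.1036,-116.7626)
sweep = 180° − θ = 160.2765°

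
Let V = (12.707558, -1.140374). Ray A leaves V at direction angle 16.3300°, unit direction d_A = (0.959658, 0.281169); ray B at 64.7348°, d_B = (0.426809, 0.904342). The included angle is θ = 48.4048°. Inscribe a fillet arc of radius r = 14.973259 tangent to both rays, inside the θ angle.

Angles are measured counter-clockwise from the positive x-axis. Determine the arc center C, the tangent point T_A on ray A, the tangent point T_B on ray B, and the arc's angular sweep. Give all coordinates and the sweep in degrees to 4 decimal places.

center=(40.4669,22.5955) T_A=(44.6769,8.2263) T_B=(26.9260,28.9862) sweep=131.5952

bisector direction at 40.5324° = (0.760039,0.649878)
center distance |VC| = r/sin(θ/2) = 14.973259/sin(24.2024°) = 36.523597
C = V + |VC|·bis = (40.4669,22.5955)
T_A = V + ((C−V)·d_A)·d_A = V + 33.3133·d_A = (44.6769,8.2263)
T_B = V + ((C−V)·d_B)·d_B = V + 33.3133·d_B = (26.9260,28.9862)
sweep = 180° − θ = 131.5952°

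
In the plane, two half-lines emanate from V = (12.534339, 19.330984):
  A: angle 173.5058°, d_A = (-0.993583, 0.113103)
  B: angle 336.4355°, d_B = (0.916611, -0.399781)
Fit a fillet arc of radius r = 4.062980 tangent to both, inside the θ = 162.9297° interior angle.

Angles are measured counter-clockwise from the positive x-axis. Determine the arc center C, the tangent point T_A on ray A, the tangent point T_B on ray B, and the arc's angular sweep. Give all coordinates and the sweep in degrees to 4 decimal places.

center=(11.4690,15.3630) T_A=(11.9285,19.4000) T_B=(13.0933,19.0872) sweep=17.0703

bisector direction at 254.9707° = (-0.259314,-0.965793)
center distance |VC| = r/sin(θ/2) = 4.062980/sin(81.4648°) = 4.108481
C = V + |VC|·bis = (11.4690,15.3630)
T_A = V + ((C−V)·d_A)·d_A = V + 0.6098·d_A = (11.9285,19.4000)
T_B = V + ((C−V)·d_B)·d_B = V + 0.6098·d_B = (13.0933,19.0872)
sweep = 180° − θ = 17.0703°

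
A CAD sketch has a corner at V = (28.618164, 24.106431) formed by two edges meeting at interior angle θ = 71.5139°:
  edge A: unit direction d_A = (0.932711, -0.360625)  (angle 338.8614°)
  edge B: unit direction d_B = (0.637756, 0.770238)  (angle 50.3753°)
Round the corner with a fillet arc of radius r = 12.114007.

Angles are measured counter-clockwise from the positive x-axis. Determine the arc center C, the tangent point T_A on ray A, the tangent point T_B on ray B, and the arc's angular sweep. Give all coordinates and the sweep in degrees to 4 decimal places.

bisector direction at 14.6184° = (0.967628,0.252379)
center distance |VC| = r/sin(θ/2) = 12.114007/sin(35.7570°) = 20.730806
C = V + |VC|·bis = (48.6779,29.3385)
T_A = V + ((C−V)·d_A)·d_A = V + 16.8231·d_A = (44.3093,18.0396)
T_B = V + ((C−V)·d_B)·d_B = V + 16.8231·d_B = (39.3472,37.0642)
sweep = 180° − θ = 108.4861°

center=(48.6779,29.3385) T_A=(44.3093,18.0396) T_B=(39.3472,37.0642) sweep=108.4861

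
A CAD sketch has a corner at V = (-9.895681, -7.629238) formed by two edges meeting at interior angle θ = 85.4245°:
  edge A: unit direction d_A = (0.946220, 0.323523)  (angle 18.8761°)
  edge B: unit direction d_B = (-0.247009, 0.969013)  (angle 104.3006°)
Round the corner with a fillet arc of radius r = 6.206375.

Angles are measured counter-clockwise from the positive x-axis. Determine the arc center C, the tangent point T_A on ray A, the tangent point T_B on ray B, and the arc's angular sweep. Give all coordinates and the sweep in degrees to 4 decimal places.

center=(-5.5422,0.4184) T_A=(-3.5343,-5.4542) T_B=(-11.5563,-1.1147) sweep=94.5755

bisector direction at 61.5883° = (0.475803,0.879552)
center distance |VC| = r/sin(θ/2) = 6.206375/sin(42.7122°) = 9.149670
C = V + |VC|·bis = (-5.5422,0.4184)
T_A = V + ((C−V)·d_A)·d_A = V + 6.7229·d_A = (-3.5343,-5.4542)
T_B = V + ((C−V)·d_B)·d_B = V + 6.7229·d_B = (-11.5563,-1.1147)
sweep = 180° − θ = 94.5755°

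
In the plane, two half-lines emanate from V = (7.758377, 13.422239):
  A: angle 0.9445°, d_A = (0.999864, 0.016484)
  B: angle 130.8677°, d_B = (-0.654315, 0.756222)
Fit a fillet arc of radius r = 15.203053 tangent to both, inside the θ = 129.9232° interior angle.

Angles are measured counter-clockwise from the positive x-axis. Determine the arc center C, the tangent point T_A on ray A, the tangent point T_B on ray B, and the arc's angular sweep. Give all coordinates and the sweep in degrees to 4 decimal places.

center=(14.6085,28.7403) T_A=(14.8591,13.5393) T_B=(3.1116,18.7927) sweep=50.0768

bisector direction at 65.9061° = (0.408233,0.912878)
center distance |VC| = r/sin(θ/2) = 15.203053/sin(64.9616°) = 16.779961
C = V + |VC|·bis = (14.6085,28.7403)
T_A = V + ((C−V)·d_A)·d_A = V + 7.1017·d_A = (14.8591,13.5393)
T_B = V + ((C−V)·d_B)·d_B = V + 7.1017·d_B = (3.1116,18.7927)
sweep = 180° − θ = 50.0768°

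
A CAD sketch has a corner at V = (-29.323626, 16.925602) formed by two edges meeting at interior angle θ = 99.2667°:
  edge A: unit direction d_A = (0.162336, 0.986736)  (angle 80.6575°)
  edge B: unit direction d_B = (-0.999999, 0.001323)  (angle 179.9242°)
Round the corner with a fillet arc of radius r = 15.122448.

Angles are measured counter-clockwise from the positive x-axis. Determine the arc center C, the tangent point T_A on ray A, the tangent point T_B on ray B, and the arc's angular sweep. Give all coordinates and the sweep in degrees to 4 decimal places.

center=(-42.1587,32.0650) T_A=(-27.2368,29.6101) T_B=(-42.1787,16.9426) sweep=80.7333

bisector direction at 130.2908° = (-0.646668,0.762772)
center distance |VC| = r/sin(θ/2) = 15.122448/sin(49.6334°) = 19.847935
C = V + |VC|·bis = (-42.1587,32.0650)
T_A = V + ((C−V)·d_A)·d_A = V + 12.8550·d_A = (-27.2368,29.6101)
T_B = V + ((C−V)·d_B)·d_B = V + 12.8550·d_B = (-42.1787,16.9426)
sweep = 180° − θ = 80.7333°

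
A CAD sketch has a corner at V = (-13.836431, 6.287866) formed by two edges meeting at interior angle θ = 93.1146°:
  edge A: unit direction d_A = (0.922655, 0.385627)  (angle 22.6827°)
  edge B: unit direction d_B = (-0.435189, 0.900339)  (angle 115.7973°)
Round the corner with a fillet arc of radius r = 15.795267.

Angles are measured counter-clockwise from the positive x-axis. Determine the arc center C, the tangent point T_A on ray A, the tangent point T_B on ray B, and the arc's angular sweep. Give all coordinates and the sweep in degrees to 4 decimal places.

bisector direction at 69.2400° = (0.354454,0.935073)
center distance |VC| = r/sin(θ/2) = 15.795267/sin(46.5573°) = 21.754696
C = V + |VC|·bis = (-6.1254,26.6301)
T_A = V + ((C−V)·d_A)·d_A = V + 14.9592·d_A = (-0.0343,12.0565)
T_B = V + ((C−V)·d_B)·d_B = V + 14.9592·d_B = (-20.3465,19.7562)
sweep = 180° − θ = 86.8854°

center=(-6.1254,26.6301) T_A=(-0.0343,12.0565) T_B=(-20.3465,19.7562) sweep=86.8854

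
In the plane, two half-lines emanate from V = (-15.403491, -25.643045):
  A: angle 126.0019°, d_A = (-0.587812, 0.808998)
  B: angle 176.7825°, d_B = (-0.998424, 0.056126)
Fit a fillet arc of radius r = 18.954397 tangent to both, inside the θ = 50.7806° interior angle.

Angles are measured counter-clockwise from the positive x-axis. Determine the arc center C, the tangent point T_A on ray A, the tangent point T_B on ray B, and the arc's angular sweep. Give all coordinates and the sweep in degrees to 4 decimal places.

center=(-54.2120,-4.4771) T_A=(-38.8780,6.6645) T_B=(-55.2759,-23.4016) sweep=129.2194

bisector direction at 151.3922° = (-0.877918,0.478811)
center distance |VC| = r/sin(θ/2) = 18.954397/sin(25.3903°) = 44.205187
C = V + |VC|·bis = (-54.2120,-4.4771)
T_A = V + ((C−V)·d_A)·d_A = V + 39.9353·d_A = (-38.8780,6.6645)
T_B = V + ((C−V)·d_B)·d_B = V + 39.9353·d_B = (-55.2759,-23.4016)
sweep = 180° − θ = 129.2194°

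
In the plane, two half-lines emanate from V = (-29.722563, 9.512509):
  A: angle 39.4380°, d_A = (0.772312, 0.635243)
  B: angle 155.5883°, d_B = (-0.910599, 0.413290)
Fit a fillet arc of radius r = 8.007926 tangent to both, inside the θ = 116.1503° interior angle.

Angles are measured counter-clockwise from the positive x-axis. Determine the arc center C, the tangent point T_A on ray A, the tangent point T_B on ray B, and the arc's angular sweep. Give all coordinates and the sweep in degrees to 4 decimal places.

bisector direction at 97.5132° = (-0.130754,0.991415)
center distance |VC| = r/sin(θ/2) = 8.007926/sin(58.0752°) = 9.435049
C = V + |VC|·bis = (-30.9562,18.8666)
T_A = V + ((C−V)·d_A)·d_A = V + 4.9893·d_A = (-25.8693,12.6819)
T_B = V + ((C−V)·d_B)·d_B = V + 4.9893·d_B = (-34.2658,11.5745)
sweep = 180° − θ = 63.8497°

center=(-30.9562,18.8666) T_A=(-25.8693,12.6819) T_B=(-34.2658,11.5745) sweep=63.8497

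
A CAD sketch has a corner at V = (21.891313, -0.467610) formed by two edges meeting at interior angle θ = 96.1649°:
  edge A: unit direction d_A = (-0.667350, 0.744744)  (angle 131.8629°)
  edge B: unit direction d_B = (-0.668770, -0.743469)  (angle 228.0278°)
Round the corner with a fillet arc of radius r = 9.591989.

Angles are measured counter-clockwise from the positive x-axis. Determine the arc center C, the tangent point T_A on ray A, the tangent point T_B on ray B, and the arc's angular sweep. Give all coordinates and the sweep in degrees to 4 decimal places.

bisector direction at 179.9454° = (-1.000000,0.000954)
center distance |VC| = r/sin(θ/2) = 9.591989/sin(48.0825°) = 12.890605
C = V + |VC|·bis = (9.0007,-0.4553)
T_A = V + ((C−V)·d_A)·d_A = V + 8.6117·d_A = (16.1443,5.9459)
T_B = V + ((C−V)·d_B)·d_B = V + 8.6117·d_B = (16.1321,-6.8701)
sweep = 180° − θ = 83.8351°

center=(9.0007,-0.4553) T_A=(16.1443,5.9459) T_B=(16.1321,-6.8701) sweep=83.8351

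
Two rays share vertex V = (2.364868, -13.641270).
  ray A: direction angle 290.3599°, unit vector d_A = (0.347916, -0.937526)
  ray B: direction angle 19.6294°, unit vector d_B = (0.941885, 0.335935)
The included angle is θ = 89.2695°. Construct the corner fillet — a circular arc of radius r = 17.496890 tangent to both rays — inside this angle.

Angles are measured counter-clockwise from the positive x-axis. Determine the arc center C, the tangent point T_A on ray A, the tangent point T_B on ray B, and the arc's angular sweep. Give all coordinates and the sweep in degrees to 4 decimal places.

center=(24.9342,-24.1681) T_A=(8.5304,-30.2555) T_B=(19.0564,-7.6880) sweep=90.7305

bisector direction at 334.9946° = (0.906268,-0.422703)
center distance |VC| = r/sin(θ/2) = 17.496890/sin(44.6347°) = 24.903600
C = V + |VC|·bis = (24.9342,-24.1681)
T_A = V + ((C−V)·d_A)·d_A = V + 17.7214·d_A = (8.5304,-30.2555)
T_B = V + ((C−V)·d_B)·d_B = V + 17.7214·d_B = (19.0564,-7.6880)
sweep = 180° − θ = 90.7305°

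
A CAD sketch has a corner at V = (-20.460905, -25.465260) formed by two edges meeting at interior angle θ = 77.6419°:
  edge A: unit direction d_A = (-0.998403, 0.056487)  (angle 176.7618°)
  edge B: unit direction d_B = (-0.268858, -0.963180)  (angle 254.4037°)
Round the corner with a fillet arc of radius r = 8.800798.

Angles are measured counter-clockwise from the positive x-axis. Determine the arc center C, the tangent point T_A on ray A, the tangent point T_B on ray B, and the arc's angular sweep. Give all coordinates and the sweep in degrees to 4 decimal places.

center=(-31.8784,-33.6342) T_A=(-31.3812,-24.8474) T_B=(-23.4016,-36.0003) sweep=102.3581

bisector direction at 215.5828° = (-0.813276,-0.581878)
center distance |VC| = r/sin(θ/2) = 8.800798/sin(38.8210°) = 14.038852
C = V + |VC|·bis = (-31.8784,-33.6342)
T_A = V + ((C−V)·d_A)·d_A = V + 10.9378·d_A = (-31.3812,-24.8474)
T_B = V + ((C−V)·d_B)·d_B = V + 10.9378·d_B = (-23.4016,-36.0003)
sweep = 180° − θ = 102.3581°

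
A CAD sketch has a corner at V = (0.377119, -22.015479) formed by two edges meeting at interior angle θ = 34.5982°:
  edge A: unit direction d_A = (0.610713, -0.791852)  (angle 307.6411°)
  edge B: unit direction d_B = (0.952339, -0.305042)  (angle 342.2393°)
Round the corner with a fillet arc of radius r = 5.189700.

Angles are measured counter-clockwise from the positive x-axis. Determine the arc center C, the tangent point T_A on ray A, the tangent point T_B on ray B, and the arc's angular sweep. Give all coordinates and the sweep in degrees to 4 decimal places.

bisector direction at 324.9402° = (0.818553,-0.574431)
center distance |VC| = r/sin(θ/2) = 5.189700/sin(17.2991°) = 17.452590
C = V + |VC|·bis = (14.6630,-32.0408)
T_A = V + ((C−V)·d_A)·d_A = V + 16.6631·d_A = (10.5535,-35.2102)
T_B = V + ((C−V)·d_B)·d_B = V + 16.6631·d_B = (16.2461,-27.0984)
sweep = 180° − θ = 145.4018°

center=(14.6630,-32.0408) T_A=(10.5535,-35.2102) T_B=(16.2461,-27.0984) sweep=145.4018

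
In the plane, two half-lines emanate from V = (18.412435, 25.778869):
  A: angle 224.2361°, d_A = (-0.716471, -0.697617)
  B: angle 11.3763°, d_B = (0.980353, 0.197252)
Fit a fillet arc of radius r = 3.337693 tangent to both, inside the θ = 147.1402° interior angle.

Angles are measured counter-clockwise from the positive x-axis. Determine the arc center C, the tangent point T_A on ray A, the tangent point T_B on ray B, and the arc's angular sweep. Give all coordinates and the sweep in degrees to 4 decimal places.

center=(20.0357,22.7009) T_A=(17.7073,25.0923) T_B=(19.3773,25.9730) sweep=32.8598

bisector direction at 297.8062° = (0.466482,-0.884531)
center distance |VC| = r/sin(θ/2) = 3.337693/sin(73.5701°) = 3.479785
C = V + |VC|·bis = (20.0357,22.7009)
T_A = V + ((C−V)·d_A)·d_A = V + 0.9842·d_A = (17.7073,25.0923)
T_B = V + ((C−V)·d_B)·d_B = V + 0.9842·d_B = (19.3773,25.9730)
sweep = 180° − θ = 32.8598°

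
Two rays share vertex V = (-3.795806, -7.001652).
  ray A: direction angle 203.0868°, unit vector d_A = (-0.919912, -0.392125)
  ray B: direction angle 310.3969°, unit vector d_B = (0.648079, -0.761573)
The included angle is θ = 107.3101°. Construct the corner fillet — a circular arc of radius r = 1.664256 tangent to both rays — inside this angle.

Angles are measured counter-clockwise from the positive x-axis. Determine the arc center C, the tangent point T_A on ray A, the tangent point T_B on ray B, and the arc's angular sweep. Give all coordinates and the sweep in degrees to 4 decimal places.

center=(-4.2697,-9.0128) T_A=(-4.9223,-7.4818) T_B=(-3.0022,-7.9342) sweep=72.6899

bisector direction at 256.7418° = (-0.229339,-0.973347)
center distance |VC| = r/sin(θ/2) = 1.664256/sin(53.6551°) = 2.066209
C = V + |VC|·bis = (-4.2697,-9.0128)
T_A = V + ((C−V)·d_A)·d_A = V + 1.2245·d_A = (-4.9223,-7.4818)
T_B = V + ((C−V)·d_B)·d_B = V + 1.2245·d_B = (-3.0022,-7.9342)
sweep = 180° − θ = 72.6899°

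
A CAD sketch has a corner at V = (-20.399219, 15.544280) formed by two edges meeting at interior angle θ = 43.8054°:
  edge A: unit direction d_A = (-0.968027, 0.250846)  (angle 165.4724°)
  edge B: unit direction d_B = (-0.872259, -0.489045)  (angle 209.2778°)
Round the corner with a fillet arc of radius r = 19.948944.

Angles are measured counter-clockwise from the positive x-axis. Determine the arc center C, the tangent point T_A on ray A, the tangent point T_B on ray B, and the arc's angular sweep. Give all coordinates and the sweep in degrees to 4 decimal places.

bisector direction at 187.3751° = (-0.991727,-0.128365)
center distance |VC| = r/sin(θ/2) = 19.948944/sin(21.9027°) = 53.477907
C = V + |VC|·bis = (-73.4347,8.6796)
T_A = V + ((C−V)·d_A)·d_A = V + 49.6178·d_A = (-68.4306,27.9907)
T_B = V + ((C−V)·d_B)·d_B = V + 49.6178·d_B = (-63.6788,-8.7210)
sweep = 180° − θ = 136.1946°

center=(-73.4347,8.6796) T_A=(-68.4306,27.9907) T_B=(-63.6788,-8.7210) sweep=136.1946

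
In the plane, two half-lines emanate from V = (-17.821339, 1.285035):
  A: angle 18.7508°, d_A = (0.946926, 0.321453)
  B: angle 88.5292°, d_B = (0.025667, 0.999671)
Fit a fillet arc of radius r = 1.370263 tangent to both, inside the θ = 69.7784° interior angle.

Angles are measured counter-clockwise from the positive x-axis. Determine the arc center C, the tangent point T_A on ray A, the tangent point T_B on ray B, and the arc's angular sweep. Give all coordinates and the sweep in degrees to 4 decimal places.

center=(-16.4011,3.2142) T_A=(-15.9606,1.9167) T_B=(-17.7709,3.2494) sweep=110.2216

bisector direction at 53.6400° = (0.592857,0.805308)
center distance |VC| = r/sin(θ/2) = 1.370263/sin(34.8892°) = 2.395601
C = V + |VC|·bis = (-16.4011,3.2142)
T_A = V + ((C−V)·d_A)·d_A = V + 1.9650·d_A = (-15.9606,1.9167)
T_B = V + ((C−V)·d_B)·d_B = V + 1.9650·d_B = (-17.7709,3.2494)
sweep = 180° − θ = 110.2216°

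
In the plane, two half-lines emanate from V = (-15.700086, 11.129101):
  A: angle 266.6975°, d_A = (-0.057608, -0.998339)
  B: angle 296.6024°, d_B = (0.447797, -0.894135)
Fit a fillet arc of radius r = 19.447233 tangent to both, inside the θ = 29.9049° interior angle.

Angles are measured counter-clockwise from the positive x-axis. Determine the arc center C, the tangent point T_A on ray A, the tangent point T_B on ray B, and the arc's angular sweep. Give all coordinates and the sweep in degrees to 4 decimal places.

center=(-0.4801,-62.6900) T_A=(-19.8951,-61.5697) T_B=(16.9083,-53.9816) sweep=150.0951

bisector direction at 281.6499° = (0.201932,-0.979400)
center distance |VC| = r/sin(θ/2) = 19.447233/sin(14.9525°) = 75.371809
C = V + |VC|·bis = (-0.4801,-62.6900)
T_A = V + ((C−V)·d_A)·d_A = V + 72.8197·d_A = (-19.8951,-61.5697)
T_B = V + ((C−V)·d_B)·d_B = V + 72.8197·d_B = (16.9083,-53.9816)
sweep = 180° − θ = 150.0951°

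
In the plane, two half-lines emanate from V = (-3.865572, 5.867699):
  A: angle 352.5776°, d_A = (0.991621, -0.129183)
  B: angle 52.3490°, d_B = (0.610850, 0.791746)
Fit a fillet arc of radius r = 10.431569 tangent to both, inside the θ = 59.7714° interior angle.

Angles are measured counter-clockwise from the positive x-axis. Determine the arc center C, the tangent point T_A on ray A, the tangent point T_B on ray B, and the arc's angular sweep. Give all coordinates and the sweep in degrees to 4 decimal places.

center=(15.4815,13.8670) T_A=(14.1339,3.5228) T_B=(7.2223,20.2391) sweep=120.2286

bisector direction at 22.4633° = (0.924124,0.382092)
center distance |VC| = r/sin(θ/2) = 10.431569/sin(29.8857°) = 20.935518
C = V + |VC|·bis = (15.4815,13.8670)
T_A = V + ((C−V)·d_A)·d_A = V + 18.1515·d_A = (14.1339,3.5228)
T_B = V + ((C−V)·d_B)·d_B = V + 18.1515·d_B = (7.2223,20.2391)
sweep = 180° − θ = 120.2286°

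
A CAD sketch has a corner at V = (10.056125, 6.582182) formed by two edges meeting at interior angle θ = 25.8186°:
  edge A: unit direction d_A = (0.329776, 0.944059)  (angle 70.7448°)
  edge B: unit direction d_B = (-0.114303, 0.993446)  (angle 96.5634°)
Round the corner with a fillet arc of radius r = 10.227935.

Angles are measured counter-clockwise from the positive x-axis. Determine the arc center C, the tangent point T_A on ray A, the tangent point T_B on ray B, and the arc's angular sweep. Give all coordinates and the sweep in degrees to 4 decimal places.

center=(15.1164,52.0830) T_A=(24.7721,48.7101) T_B=(4.9555,50.9139) sweep=154.1814

bisector direction at 83.6541° = (0.110531,0.993873)
center distance |VC| = r/sin(θ/2) = 10.227935/sin(12.9093°) = 45.781350
C = V + |VC|·bis = (15.1164,52.0830)
T_A = V + ((C−V)·d_A)·d_A = V + 44.6242·d_A = (24.7721,48.7101)
T_B = V + ((C−V)·d_B)·d_B = V + 44.6242·d_B = (4.9555,50.9139)
sweep = 180° − θ = 154.1814°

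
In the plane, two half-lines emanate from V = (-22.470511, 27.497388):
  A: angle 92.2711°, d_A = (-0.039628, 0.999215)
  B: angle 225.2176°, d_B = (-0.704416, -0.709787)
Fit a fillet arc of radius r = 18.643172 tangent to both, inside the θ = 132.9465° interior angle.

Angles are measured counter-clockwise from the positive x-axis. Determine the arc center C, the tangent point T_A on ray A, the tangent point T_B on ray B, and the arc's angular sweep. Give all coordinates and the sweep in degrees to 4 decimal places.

center=(-41.4207,34.8689) T_A=(-22.7922,35.6076) T_B=(-28.1880,21.7363) sweep=47.0535

bisector direction at 158.7443° = (-0.931972,0.362530)
center distance |VC| = r/sin(θ/2) = 18.643172/sin(66.4732°) = 20.333411
C = V + |VC|·bis = (-41.4207,34.8689)
T_A = V + ((C−V)·d_A)·d_A = V + 8.1166·d_A = (-22.7922,35.6076)
T_B = V + ((C−V)·d_B)·d_B = V + 8.1166·d_B = (-28.1880,21.7363)
sweep = 180° − θ = 47.0535°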